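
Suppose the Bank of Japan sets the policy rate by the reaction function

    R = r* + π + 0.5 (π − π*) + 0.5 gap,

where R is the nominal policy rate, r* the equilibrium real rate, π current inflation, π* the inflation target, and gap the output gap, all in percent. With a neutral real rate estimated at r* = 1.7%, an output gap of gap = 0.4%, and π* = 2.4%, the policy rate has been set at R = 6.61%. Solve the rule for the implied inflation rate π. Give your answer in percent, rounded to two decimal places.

3.94%

Collecting π: R = r* + (1 + 0.5) π − 0.5 π* + 0.5 gap
1.5 π = 6.61 − 1.7 + 0.5 × 2.4 − 0.5 × 0.4 = 5.91
π = 5.91 / 1.5 = 3.94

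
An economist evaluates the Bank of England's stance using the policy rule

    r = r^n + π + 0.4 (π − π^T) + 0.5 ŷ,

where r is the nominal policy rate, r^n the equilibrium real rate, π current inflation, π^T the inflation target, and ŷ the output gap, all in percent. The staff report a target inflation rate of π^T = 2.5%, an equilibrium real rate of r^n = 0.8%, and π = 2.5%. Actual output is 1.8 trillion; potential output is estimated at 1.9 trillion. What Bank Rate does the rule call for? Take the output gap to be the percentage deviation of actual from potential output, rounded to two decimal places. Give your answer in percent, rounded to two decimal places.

0.67%

Output gap = 100 × (1.8 − 1.9) / 1.9 = -5.26%.
r = 0.80 + 2.50 + 0.4 × (2.50 − 2.50) + 0.5 × (-5.26)
   = 0.80 + 2.5 + 0 − 2.63 = 0.67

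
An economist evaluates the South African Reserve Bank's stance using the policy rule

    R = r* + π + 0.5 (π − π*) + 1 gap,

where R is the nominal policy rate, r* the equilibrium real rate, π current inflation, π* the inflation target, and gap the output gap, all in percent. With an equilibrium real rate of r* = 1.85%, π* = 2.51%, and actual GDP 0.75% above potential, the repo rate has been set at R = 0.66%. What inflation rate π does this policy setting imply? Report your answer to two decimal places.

-0.46%

Output 0.75% above potential → gap = 0.75.
Collecting π: R = r* + (1 + 0.5) π − 0.5 π* + 1 gap
1.5 π = 0.66 − 1.85 + 0.5 × 2.51 − 1 × 0.75 = -0.685
π = -0.685 / 1.5 = -0.46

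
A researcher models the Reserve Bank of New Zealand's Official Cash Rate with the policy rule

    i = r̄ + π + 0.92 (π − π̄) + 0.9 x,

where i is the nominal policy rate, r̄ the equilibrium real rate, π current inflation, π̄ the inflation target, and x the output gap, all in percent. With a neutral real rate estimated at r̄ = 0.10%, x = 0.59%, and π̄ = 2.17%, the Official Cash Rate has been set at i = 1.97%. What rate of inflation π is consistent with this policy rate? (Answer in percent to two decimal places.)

1.74%

Collecting π: i = r̄ + (1 + 0.92) π − 0.92 π̄ + 0.9 x
1.92 π = 1.97 − 0.10 + 0.92 × 2.17 − 0.9 × 0.59 = 3.3354
π = 3.3354 / 1.92 = 1.74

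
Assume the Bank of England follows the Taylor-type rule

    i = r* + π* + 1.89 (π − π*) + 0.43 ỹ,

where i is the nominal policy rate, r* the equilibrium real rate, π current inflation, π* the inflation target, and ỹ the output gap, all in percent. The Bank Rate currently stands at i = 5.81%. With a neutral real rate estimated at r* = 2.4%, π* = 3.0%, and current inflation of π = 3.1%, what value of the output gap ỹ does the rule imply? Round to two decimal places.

0.43 ỹ = 5.81 − 2.4 − 3.0 − 1.89 × (3.1 − 3.0) = 0.221
ỹ = 0.221 / 0.43 = 0.51

0.51%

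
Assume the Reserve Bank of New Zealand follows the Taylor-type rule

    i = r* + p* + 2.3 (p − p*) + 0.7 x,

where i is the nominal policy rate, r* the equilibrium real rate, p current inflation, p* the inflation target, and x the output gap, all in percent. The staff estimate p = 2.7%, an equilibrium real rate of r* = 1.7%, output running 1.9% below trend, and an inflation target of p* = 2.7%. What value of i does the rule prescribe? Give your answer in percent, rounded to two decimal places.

3.07%

Output 1.9% below potential → x = -1.9.
i = 1.7 + 2.7 + 2.3 × (2.7 − 2.7) + 0.7 × (-1.9)
   = 1.7 + 2.7 + 0 − 1.33 = 3.07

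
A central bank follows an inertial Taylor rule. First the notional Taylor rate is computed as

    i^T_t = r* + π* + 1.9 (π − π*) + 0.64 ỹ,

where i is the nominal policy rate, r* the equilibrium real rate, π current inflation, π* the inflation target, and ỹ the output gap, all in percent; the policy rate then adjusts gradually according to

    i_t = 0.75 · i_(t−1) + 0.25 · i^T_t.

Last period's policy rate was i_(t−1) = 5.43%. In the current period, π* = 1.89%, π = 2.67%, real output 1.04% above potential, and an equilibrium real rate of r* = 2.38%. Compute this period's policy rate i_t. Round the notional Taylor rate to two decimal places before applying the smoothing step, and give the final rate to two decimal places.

Output 1.04% above potential → ỹ = 1.04.
i^T_t = 2.38 + 1.89 + 1.9 × (2.67 − 1.89) + 0.64 × 1.04
   = 2.38 + 1.89 + 1.482 + 0.6656 = 6.42
i_t = 0.75 × 5.43 + 0.25 × 6.42 = 4.0725 + 1.605 = 5.68

5.68%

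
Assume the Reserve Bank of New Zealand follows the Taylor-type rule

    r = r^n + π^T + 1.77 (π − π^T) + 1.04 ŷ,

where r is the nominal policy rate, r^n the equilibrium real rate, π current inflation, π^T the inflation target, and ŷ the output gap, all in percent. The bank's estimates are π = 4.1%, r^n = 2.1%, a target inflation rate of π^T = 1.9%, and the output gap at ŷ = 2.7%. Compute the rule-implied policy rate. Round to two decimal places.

10.70%

r = 2.1 + 1.9 + 1.77 × (4.1 − 1.9) + 1.04 × 2.7
   = 2.1 + 1.9 + 3.894 + 2.808 = 10.70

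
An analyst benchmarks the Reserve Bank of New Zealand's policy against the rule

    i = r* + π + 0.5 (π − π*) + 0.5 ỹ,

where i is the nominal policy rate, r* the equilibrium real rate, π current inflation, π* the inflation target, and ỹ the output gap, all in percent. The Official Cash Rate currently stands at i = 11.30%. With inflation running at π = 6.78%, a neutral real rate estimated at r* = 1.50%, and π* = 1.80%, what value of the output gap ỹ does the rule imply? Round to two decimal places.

0.5 ỹ = 11.30 − 1.50 − 6.78 − 0.5 × (6.78 − 1.80) = 0.53
ỹ = 0.53 / 0.5 = 1.06

1.06%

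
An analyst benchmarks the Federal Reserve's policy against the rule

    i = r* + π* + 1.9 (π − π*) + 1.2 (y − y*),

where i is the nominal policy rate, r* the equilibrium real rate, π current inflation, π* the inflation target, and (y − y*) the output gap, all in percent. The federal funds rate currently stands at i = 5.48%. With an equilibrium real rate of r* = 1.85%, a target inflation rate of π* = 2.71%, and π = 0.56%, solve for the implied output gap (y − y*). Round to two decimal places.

4.17%

1.2 (y − y*) = 5.48 − 1.85 − 2.71 − 1.9 × (0.56 − 2.71) = 5.005
(y − y*) = 5.005 / 1.2 = 4.17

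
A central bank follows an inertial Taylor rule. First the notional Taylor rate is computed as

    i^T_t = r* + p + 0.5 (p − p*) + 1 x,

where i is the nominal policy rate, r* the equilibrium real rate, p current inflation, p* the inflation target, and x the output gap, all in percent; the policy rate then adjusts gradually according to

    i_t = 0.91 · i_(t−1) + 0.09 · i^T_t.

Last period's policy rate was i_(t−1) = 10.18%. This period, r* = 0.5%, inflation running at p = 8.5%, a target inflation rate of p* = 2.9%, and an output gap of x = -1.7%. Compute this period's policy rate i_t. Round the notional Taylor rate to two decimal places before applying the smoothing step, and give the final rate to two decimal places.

10.17%

i^T_t = 0.5 + 8.5 + 0.5 × (8.5 − 2.9) + 1 × (-1.7)
   = 0.5 + 8.5 + 2.8 − 1.7 = 10.10
i_t = 0.91 × 10.18 + 0.09 × 10.10 = 9.2638 + 0.909 = 10.17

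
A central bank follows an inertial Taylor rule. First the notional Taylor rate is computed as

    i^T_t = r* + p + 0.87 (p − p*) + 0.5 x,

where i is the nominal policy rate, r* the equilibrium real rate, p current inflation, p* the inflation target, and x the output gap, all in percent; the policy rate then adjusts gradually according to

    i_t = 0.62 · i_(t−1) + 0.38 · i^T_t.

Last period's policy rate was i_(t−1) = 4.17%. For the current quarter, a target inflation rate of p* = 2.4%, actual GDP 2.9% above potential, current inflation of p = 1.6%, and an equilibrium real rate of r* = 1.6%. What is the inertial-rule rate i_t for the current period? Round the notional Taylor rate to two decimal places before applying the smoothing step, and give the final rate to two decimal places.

Output 2.9% above potential → x = 2.9.
i^T_t = 1.6 + 1.6 + 0.87 × (1.6 − 2.4) + 0.5 × 2.9
   = 1.6 + 1.6 − 0.696 + 1.45 = 3.95
i_t = 0.62 × 4.17 + 0.38 × 3.95 = 2.5854 + 1.501 = 4.09

4.09%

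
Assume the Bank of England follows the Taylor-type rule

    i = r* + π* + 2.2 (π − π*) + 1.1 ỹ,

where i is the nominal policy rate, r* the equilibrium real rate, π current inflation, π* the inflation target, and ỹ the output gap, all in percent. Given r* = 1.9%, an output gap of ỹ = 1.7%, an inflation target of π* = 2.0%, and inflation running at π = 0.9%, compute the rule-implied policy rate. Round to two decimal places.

3.35%

i = 1.9 + 2.0 + 2.2 × (0.9 − 2.0) + 1.1 × 1.7
   = 1.9 + 2 − 2.42 + 1.87 = 3.35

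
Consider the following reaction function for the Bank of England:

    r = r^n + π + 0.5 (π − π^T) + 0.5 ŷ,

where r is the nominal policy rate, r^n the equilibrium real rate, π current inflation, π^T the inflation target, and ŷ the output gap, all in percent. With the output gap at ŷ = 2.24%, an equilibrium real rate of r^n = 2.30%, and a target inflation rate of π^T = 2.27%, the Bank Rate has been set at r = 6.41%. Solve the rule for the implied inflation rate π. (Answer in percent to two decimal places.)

2.75%

Collecting π: r = r^n + (1 + 0.5) π − 0.5 π^T + 0.5 ŷ
1.5 π = 6.41 − 2.30 + 0.5 × 2.27 − 0.5 × 2.24 = 4.125
π = 4.125 / 1.5 = 2.75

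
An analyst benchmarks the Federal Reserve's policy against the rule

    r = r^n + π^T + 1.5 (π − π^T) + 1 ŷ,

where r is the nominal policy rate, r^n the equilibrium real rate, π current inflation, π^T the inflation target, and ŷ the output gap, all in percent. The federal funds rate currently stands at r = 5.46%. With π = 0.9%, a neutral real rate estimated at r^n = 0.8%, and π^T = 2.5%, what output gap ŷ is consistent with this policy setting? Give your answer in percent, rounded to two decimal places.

4.56%

1 ŷ = 5.46 − 0.8 − 2.5 − 1.5 × (0.9 − 2.5) = 4.56
ŷ = 4.56 / 1 = 4.56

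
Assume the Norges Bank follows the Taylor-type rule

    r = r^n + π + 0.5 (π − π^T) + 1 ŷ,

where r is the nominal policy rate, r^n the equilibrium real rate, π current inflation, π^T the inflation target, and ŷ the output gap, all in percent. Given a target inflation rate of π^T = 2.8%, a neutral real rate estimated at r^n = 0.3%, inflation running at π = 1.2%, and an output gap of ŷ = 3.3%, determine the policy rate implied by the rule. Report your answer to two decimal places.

r = 0.3 + 1.2 + 0.5 × (1.2 − 2.8) + 1 × 3.3
   = 0.3 + 1.2 − 0.8 + 3.3 = 4.00

4.00%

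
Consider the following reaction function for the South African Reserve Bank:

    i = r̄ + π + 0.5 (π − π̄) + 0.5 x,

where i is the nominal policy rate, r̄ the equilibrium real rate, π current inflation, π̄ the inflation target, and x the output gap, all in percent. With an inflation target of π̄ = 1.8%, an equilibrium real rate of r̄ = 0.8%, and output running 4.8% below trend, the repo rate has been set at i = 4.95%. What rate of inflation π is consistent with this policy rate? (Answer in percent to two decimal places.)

4.97%

Output 4.8% below potential → x = -4.8.
Collecting π: i = r̄ + (1 + 0.5) π − 0.5 π̄ + 0.5 x
1.5 π = 4.95 − 0.8 + 0.5 × 1.8 − 0.5 × (-4.8) = 7.45
π = 7.45 / 1.5 = 4.97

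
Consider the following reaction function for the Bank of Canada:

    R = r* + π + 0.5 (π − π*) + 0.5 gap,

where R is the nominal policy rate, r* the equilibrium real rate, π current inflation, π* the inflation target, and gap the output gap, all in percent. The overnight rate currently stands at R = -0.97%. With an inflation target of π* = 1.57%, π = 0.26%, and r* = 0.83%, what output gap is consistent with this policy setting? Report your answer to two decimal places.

-2.81%

0.5 gap = -0.97 − 0.83 − 0.26 − 0.5 × (0.26 − 1.57) = -1.405
gap = -1.405 / 0.5 = -2.81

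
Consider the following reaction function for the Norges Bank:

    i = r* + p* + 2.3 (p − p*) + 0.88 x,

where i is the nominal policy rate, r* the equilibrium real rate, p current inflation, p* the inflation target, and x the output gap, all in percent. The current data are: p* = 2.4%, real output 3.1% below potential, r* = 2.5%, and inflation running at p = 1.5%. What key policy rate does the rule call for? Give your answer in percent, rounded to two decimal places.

Output 3.1% below potential → x = -3.1.
i = 2.5 + 2.4 + 2.3 × (1.5 − 2.4) + 0.88 × (-3.1)
   = 2.5 + 2.4 − 2.07 − 2.728 = 0.10

0.10%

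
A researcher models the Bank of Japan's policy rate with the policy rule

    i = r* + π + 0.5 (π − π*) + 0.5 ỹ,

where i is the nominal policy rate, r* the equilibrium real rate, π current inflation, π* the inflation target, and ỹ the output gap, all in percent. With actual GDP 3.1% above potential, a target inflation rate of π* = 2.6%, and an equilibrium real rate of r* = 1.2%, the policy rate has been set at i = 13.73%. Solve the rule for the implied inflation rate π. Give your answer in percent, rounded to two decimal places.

8.19%

Output 3.1% above potential → ỹ = 3.1.
Collecting π: i = r* + (1 + 0.5) π − 0.5 π* + 0.5 ỹ
1.5 π = 13.73 − 1.2 + 0.5 × 2.6 − 0.5 × 3.1 = 12.28
π = 12.28 / 1.5 = 8.19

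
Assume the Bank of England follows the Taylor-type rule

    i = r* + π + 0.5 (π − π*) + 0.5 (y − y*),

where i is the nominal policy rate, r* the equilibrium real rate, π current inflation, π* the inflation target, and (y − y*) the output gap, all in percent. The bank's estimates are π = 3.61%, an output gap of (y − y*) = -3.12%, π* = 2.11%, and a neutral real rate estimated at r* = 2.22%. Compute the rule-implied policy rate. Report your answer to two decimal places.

5.02%

i = 2.22 + 3.61 + 0.5 × (3.61 − 2.11) + 0.5 × (-3.12)
   = 2.22 + 3.61 + 0.75 − 1.56 = 5.02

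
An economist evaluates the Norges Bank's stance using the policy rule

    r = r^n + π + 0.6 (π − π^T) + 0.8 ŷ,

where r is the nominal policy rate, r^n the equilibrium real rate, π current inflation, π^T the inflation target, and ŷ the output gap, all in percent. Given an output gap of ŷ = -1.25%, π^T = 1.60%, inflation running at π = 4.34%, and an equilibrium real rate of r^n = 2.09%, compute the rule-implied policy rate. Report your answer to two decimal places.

r = 2.09 + 4.34 + 0.6 × (4.34 − 1.60) + 0.8 × (-1.25)
   = 2.09 + 4.34 + 1.644 − 1 = 7.07

7.07%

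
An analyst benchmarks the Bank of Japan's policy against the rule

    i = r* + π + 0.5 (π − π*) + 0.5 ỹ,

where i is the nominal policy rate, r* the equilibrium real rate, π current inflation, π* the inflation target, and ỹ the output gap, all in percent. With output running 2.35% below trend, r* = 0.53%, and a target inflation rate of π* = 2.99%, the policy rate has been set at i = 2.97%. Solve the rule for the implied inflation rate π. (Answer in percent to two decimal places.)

3.41%

Output 2.35% below potential → ỹ = -2.35.
Collecting π: i = r* + (1 + 0.5) π − 0.5 π* + 0.5 ỹ
1.5 π = 2.97 − 0.53 + 0.5 × 2.99 − 0.5 × (-2.35) = 5.11
π = 5.11 / 1.5 = 3.41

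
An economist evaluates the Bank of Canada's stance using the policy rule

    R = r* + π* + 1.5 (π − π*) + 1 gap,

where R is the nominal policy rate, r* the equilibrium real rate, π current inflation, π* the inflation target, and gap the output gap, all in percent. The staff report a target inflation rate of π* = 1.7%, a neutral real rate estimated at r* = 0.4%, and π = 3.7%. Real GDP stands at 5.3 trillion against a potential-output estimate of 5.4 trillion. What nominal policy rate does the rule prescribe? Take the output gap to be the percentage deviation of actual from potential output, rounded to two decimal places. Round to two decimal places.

3.25%

Output gap = 100 × (5.3 − 5.4) / 5.4 = -1.85%.
R = 0.40 + 1.70 + 1.5 × (3.70 − 1.70) + 1 × (-1.85)
   = 0.40 + 1.7 + 3 − 1.85 = 3.25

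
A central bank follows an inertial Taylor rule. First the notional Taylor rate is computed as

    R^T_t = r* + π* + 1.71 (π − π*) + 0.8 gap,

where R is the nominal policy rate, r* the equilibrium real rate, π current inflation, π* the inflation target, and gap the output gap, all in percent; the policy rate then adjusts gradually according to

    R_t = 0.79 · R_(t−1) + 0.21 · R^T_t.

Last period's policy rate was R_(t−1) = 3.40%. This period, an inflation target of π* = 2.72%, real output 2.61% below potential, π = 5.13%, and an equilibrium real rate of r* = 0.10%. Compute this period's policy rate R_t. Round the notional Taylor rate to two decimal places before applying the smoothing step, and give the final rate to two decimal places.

3.70%

Output 2.61% below potential → gap = -2.61.
R^T_t = 0.10 + 2.72 + 1.71 × (5.13 − 2.72) + 0.8 × (-2.61)
   = 0.10 + 2.72 + 4.1211 − 2.088 = 4.85
R_t = 0.79 × 3.40 + 0.21 × 4.85 = 2.686 + 1.0185 = 3.70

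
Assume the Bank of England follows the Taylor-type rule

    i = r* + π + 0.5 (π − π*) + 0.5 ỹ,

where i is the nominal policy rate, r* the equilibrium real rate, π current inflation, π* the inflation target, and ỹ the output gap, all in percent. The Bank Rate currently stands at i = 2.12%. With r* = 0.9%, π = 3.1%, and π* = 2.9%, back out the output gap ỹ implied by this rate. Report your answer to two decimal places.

0.5 ỹ = 2.12 − 0.9 − 3.1 − 0.5 × (3.1 − 2.9) = -1.98
ỹ = -1.98 / 0.5 = -3.96

-3.96%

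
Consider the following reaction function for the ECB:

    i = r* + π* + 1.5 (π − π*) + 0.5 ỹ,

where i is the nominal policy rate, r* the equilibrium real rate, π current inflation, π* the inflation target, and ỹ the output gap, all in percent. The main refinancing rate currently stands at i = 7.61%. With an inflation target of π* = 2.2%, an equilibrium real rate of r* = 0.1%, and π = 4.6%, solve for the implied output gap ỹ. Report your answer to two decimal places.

0.5 ỹ = 7.61 − 0.1 − 2.2 − 1.5 × (4.6 − 2.2) = 1.71
ỹ = 1.71 / 0.5 = 3.42

3.42%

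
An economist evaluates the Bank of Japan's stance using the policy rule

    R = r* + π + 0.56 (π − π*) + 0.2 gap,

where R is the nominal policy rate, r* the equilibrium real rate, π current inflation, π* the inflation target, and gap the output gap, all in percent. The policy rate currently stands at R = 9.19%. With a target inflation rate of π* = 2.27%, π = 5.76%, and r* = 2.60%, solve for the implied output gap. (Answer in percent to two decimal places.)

-5.62%

0.2 gap = 9.19 − 2.60 − 5.76 − 0.56 × (5.76 − 2.27) = -1.1244
gap = -1.1244 / 0.2 = -5.62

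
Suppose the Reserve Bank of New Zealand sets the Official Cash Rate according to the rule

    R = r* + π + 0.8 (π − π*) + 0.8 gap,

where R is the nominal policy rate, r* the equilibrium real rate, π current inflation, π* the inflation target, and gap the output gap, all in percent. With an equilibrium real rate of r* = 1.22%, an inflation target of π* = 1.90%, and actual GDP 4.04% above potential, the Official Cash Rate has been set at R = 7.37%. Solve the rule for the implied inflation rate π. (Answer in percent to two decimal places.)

Output 4.04% above potential → gap = 4.04.
Collecting π: R = r* + (1 + 0.8) π − 0.8 π* + 0.8 gap
1.8 π = 7.37 − 1.22 + 0.8 × 1.90 − 0.8 × 4.04 = 4.438
π = 4.438 / 1.8 = 2.47

2.47%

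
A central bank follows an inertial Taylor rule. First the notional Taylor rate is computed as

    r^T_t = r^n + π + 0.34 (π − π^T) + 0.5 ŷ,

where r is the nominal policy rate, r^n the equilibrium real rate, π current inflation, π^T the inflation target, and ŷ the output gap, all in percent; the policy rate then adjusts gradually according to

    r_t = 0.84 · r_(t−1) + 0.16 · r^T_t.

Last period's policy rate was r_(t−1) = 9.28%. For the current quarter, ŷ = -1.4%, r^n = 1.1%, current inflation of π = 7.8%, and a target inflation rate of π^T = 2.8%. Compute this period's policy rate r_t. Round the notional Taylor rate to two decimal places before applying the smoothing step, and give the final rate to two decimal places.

r^T_t = 1.1 + 7.8 + 0.34 × (7.8 − 2.8) + 0.5 × (-1.4)
   = 1.1 + 7.8 + 1.7 − 0.7 = 9.90
r_t = 0.84 × 9.28 + 0.16 × 9.90 = 7.7952 + 1.584 = 9.38

9.38%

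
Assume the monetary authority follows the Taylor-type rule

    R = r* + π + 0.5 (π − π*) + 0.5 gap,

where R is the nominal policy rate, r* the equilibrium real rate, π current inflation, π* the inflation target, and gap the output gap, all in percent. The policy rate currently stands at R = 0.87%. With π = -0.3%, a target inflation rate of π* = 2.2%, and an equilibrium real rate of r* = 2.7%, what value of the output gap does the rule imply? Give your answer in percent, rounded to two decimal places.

0.5 gap = 0.87 − 2.7 − (-0.3) − 0.5 × ((-0.3) − 2.2) = -0.28
gap = -0.28 / 0.5 = -0.56

-0.56%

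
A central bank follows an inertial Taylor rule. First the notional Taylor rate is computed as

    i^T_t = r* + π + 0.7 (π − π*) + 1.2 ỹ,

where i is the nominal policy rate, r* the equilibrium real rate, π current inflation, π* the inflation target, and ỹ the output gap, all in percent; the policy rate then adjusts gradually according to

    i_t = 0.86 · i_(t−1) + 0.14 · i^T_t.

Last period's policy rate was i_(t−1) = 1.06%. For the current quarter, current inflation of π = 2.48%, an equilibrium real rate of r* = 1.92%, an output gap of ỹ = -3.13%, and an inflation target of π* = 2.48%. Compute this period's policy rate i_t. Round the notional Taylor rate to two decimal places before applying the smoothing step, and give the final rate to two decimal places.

1.00%

i^T_t = 1.92 + 2.48 + 0.7 × (2.48 − 2.48) + 1.2 × (-3.13)
   = 1.92 + 2.48 + 0 − 3.756 = 0.64
i_t = 0.86 × 1.06 + 0.14 × 0.64 = 0.9116 + 0.0896 = 1.00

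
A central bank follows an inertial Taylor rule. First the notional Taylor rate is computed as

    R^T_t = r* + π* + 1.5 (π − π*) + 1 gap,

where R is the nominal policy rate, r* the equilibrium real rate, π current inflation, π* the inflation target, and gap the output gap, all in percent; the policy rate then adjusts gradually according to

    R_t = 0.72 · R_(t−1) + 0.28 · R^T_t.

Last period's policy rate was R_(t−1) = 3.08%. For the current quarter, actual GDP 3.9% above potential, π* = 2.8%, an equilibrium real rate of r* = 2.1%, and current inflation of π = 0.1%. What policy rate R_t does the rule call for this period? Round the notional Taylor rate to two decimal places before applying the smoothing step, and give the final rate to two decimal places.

3.55%

Output 3.9% above potential → gap = 3.9.
R^T_t = 2.1 + 2.8 + 1.5 × (0.1 − 2.8) + 1 × 3.9
   = 2.1 + 2.8 − 4.05 + 3.9 = 4.75
R_t = 0.72 × 3.08 + 0.28 × 4.75 = 2.2176 + 1.33 = 3.55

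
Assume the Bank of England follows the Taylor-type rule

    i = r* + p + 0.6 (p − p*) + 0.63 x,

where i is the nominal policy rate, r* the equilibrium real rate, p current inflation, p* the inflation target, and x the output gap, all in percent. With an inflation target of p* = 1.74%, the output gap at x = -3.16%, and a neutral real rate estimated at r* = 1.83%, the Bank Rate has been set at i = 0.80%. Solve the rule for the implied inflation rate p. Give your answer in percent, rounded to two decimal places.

Collecting p: i = r* + (1 + 0.6) p − 0.6 p* + 0.63 x
1.6 p = 0.80 − 1.83 + 0.6 × 1.74 − 0.63 × (-3.16) = 2.0048
p = 2.0048 / 1.6 = 1.25

1.25%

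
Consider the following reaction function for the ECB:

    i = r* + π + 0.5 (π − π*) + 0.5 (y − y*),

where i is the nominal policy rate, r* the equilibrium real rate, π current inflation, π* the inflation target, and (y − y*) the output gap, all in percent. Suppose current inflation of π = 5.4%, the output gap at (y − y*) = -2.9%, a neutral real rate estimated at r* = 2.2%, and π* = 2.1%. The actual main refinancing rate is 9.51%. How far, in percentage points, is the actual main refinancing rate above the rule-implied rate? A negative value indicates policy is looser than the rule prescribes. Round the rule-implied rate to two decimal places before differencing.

i = 2.2 + 5.4 + 0.5 × (5.4 − 2.1) + 0.5 × (-2.9)
   = 2.2 + 5.4 + 1.65 − 1.45 = 7.80
Deviation = 9.51 − 7.80 = 1.71 pp.

1.71 pp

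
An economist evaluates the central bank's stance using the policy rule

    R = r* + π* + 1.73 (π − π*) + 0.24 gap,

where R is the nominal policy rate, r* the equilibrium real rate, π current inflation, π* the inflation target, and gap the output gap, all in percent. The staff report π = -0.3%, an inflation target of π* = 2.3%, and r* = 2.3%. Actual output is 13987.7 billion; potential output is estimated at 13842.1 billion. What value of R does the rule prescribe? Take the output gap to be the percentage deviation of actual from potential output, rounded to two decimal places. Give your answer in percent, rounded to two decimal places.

0.35%

Output gap = 100 × (13987.7 − 13842.1) / 13842.1 = 1.05%.
R = 2.30 + 2.30 + 1.73 × (-0.30 − 2.30) + 0.24 × 1.05
   = 2.30 + 2.3 − 4.498 + 0.252 = 0.35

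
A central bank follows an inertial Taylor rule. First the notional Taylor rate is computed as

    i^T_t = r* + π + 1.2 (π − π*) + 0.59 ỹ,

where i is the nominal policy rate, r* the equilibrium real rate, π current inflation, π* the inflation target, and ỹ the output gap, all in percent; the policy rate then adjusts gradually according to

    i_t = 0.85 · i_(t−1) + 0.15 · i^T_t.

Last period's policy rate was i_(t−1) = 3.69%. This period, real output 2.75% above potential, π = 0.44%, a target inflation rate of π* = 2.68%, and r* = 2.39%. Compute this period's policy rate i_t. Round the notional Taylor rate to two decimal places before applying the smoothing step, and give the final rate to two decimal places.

3.40%

Output 2.75% above potential → ỹ = 2.75.
i^T_t = 2.39 + 0.44 + 1.2 × (0.44 − 2.68) + 0.59 × 2.75
   = 2.39 + 0.44 − 2.688 + 1.6225 = 1.76
i_t = 0.85 × 3.69 + 0.15 × 1.76 = 3.1365 + 0.264 = 3.40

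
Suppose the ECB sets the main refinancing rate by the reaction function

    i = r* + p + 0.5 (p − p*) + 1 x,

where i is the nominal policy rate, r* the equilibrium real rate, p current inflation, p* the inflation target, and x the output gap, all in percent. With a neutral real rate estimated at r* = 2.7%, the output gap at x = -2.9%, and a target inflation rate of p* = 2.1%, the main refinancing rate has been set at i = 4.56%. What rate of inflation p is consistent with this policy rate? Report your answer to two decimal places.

3.87%

Collecting p: i = r* + (1 + 0.5) p − 0.5 p* + 1 x
1.5 p = 4.56 − 2.7 + 0.5 × 2.1 − 1 × (-2.9) = 5.81
p = 5.81 / 1.5 = 3.87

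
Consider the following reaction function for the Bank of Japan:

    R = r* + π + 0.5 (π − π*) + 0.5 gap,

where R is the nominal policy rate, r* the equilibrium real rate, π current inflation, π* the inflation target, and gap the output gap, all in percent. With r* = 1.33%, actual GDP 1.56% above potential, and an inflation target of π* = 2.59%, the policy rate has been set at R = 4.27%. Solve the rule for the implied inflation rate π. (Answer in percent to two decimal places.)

Output 1.56% above potential → gap = 1.56.
Collecting π: R = r* + (1 + 0.5) π − 0.5 π* + 0.5 gap
1.5 π = 4.27 − 1.33 + 0.5 × 2.59 − 0.5 × 1.56 = 3.455
π = 3.455 / 1.5 = 2.30

2.30%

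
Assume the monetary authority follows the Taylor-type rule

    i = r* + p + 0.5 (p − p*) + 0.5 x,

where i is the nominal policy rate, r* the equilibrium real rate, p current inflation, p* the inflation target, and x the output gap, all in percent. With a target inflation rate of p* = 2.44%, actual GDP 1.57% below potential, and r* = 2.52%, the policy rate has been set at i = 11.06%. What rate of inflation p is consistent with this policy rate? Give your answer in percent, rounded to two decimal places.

Output 1.57% below potential → x = -1.57.
Collecting p: i = r* + (1 + 0.5) p − 0.5 p* + 0.5 x
1.5 p = 11.06 − 2.52 + 0.5 × 2.44 − 0.5 × (-1.57) = 10.545
p = 10.545 / 1.5 = 7.03

7.03%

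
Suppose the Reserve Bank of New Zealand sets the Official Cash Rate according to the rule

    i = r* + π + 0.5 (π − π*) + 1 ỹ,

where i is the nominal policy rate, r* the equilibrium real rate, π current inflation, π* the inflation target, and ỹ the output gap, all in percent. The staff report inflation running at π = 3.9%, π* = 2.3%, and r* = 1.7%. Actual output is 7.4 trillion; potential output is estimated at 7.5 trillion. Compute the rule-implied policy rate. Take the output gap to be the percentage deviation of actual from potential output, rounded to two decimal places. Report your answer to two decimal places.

5.07%

Output gap = 100 × (7.4 − 7.5) / 7.5 = -1.33%.
i = 1.70 + 3.90 + 0.5 × (3.90 − 2.30) + 1 × (-1.33)
   = 1.70 + 3.9 + 0.8 − 1.33 = 5.07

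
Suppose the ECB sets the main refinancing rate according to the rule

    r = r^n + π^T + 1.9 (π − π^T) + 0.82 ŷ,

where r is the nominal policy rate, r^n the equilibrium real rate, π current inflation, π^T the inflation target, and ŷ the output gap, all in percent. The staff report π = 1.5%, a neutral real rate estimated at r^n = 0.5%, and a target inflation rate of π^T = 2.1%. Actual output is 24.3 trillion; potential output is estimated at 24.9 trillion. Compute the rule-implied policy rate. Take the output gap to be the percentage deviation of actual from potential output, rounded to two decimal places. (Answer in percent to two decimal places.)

-0.52%

Output gap = 100 × (24.3 − 24.9) / 24.9 = -2.41%.
r = 0.50 + 2.10 + 1.9 × (1.50 − 2.10) + 0.82 × (-2.41)
   = 0.50 + 2.1 − 1.14 − 1.9762 = -0.52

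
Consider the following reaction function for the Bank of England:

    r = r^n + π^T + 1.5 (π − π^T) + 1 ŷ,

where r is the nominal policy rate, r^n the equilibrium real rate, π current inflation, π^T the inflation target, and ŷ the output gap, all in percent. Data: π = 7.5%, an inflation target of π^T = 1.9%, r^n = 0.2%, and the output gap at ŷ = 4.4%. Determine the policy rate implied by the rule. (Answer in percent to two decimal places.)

14.90%

r = 0.2 + 1.9 + 1.5 × (7.5 − 1.9) + 1 × 4.4
   = 0.2 + 1.9 + 8.4 + 4.4 = 14.90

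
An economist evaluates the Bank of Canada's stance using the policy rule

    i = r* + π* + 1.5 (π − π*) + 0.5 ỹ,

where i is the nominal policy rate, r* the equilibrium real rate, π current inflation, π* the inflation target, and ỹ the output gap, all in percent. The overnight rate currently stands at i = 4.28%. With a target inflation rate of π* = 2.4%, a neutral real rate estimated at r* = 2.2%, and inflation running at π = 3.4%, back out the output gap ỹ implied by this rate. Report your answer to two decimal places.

0.5 ỹ = 4.28 − 2.2 − 2.4 − 1.5 × (3.4 − 2.4) = -1.82
ỹ = -1.82 / 0.5 = -3.64

-3.64%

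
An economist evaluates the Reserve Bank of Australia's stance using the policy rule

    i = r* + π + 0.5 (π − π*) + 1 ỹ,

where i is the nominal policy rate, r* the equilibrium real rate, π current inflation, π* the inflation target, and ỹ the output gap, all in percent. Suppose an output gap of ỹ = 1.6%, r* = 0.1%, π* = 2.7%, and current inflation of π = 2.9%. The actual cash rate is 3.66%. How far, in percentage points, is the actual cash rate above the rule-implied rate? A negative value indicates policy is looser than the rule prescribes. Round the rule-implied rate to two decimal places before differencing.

-1.04 pp

i = 0.1 + 2.9 + 0.5 × (2.9 − 2.7) + 1 × 1.6
   = 0.1 + 2.9 + 0.1 + 1.6 = 4.70
Deviation = 3.66 − 4.70 = -1.04 pp.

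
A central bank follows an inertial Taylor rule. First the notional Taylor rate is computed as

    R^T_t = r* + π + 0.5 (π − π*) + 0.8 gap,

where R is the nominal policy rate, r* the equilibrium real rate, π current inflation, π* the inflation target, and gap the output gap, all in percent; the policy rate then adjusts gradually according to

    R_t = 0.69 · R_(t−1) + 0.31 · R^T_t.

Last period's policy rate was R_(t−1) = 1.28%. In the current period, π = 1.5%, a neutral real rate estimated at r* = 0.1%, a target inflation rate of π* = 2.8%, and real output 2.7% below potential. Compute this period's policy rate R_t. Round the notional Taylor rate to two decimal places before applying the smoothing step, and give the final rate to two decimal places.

Output 2.7% below potential → gap = -2.7.
R^T_t = 0.1 + 1.5 + 0.5 × (1.5 − 2.8) + 0.8 × (-2.7)
   = 0.1 + 1.5 − 0.65 − 2.16 = -1.21
R_t = 0.69 × 1.28 + 0.31 × (-1.21) = 0.8832 − 0.3751 = 0.51

0.51%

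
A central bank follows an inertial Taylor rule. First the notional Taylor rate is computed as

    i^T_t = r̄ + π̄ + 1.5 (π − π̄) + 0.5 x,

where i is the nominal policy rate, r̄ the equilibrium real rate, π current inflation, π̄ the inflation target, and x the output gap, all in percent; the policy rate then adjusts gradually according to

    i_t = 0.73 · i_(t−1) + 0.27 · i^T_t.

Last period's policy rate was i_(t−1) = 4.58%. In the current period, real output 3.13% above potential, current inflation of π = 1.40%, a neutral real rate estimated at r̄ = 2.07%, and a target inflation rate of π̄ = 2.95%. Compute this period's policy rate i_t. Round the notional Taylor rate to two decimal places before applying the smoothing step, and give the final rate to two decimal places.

Output 3.13% above potential → x = 3.13.
i^T_t = 2.07 + 2.95 + 1.5 × (1.40 − 2.95) + 0.5 × 3.13
   = 2.07 + 2.95 − 2.325 + 1.565 = 4.26
i_t = 0.73 × 4.58 + 0.27 × 4.26 = 3.3434 + 1.1502 = 4.49

4.49%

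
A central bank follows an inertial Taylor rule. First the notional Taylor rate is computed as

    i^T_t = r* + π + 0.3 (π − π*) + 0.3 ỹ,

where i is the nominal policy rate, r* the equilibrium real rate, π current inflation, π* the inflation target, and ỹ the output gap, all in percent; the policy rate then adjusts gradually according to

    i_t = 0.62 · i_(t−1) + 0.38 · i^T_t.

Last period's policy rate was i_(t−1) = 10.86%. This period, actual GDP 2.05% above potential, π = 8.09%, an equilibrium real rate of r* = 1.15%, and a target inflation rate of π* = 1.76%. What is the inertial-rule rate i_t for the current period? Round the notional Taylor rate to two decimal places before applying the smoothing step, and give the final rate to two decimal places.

11.20%

Output 2.05% above potential → ỹ = 2.05.
i^T_t = 1.15 + 8.09 + 0.3 × (8.09 − 1.76) + 0.3 × 2.05
   = 1.15 + 8.09 + 1.899 + 0.615 = 11.75
i_t = 0.62 × 10.86 + 0.38 × 11.75 = 6.7332 + 4.465 = 11.20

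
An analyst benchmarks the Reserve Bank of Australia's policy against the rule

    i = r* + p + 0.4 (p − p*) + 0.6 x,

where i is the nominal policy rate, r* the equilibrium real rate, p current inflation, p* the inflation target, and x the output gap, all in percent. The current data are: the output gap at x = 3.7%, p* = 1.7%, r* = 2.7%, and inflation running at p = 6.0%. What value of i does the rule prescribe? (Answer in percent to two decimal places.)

12.64%

i = 2.7 + 6.0 + 0.4 × (6.0 − 1.7) + 0.6 × 3.7
   = 2.7 + 6 + 1.72 + 2.22 = 12.64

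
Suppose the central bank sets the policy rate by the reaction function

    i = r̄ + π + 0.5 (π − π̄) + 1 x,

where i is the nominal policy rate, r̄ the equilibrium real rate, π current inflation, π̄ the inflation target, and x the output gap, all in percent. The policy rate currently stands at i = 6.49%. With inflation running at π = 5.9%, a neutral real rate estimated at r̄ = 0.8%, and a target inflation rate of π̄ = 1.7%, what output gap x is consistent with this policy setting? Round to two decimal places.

1 x = 6.49 − 0.8 − 5.9 − 0.5 × (5.9 − 1.7) = -2.31
x = -2.31 / 1 = -2.31

-2.31%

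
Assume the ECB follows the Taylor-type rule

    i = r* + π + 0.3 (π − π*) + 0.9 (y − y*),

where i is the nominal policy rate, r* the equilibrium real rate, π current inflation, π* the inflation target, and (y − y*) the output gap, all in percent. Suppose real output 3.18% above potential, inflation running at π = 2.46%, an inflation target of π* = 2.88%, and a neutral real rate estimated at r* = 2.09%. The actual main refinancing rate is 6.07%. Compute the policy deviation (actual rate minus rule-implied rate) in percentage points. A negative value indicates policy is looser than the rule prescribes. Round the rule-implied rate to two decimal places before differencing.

Output 3.18% above potential → (y − y*) = 3.18.
i = 2.09 + 2.46 + 0.3 × (2.46 − 2.88) + 0.9 × 3.18
   = 2.09 + 2.46 − 0.126 + 2.862 = 7.29
Deviation = 6.07 − 7.29 = -1.22 pp.

-1.22 pp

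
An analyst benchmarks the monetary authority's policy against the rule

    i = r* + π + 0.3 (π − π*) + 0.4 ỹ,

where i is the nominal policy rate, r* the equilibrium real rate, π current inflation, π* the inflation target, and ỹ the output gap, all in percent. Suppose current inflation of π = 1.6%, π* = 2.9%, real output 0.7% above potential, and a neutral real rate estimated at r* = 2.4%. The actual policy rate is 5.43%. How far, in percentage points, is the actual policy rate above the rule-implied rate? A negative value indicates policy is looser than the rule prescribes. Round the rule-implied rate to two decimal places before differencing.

1.54 pp

Output 0.7% above potential → ỹ = 0.7.
i = 2.4 + 1.6 + 0.3 × (1.6 − 2.9) + 0.4 × 0.7
   = 2.4 + 1.6 − 0.39 + 0.28 = 3.89
Deviation = 5.43 − 3.89 = 1.54 pp.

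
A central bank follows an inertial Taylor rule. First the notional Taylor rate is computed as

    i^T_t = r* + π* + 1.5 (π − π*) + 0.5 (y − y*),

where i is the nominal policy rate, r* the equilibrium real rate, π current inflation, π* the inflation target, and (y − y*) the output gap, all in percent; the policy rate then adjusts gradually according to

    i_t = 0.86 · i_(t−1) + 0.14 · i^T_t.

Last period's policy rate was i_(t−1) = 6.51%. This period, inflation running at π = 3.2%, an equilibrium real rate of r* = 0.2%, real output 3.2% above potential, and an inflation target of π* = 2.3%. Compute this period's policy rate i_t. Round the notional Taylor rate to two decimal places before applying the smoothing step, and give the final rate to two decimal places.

Output 3.2% above potential → (y − y*) = 3.2.
i^T_t = 0.2 + 2.3 + 1.5 × (3.2 − 2.3) + 0.5 × 3.2
   = 0.2 + 2.3 + 1.35 + 1.6 = 5.45
i_t = 0.86 × 6.51 + 0.14 × 5.45 = 5.5986 + 0.763 = 6.36

6.36%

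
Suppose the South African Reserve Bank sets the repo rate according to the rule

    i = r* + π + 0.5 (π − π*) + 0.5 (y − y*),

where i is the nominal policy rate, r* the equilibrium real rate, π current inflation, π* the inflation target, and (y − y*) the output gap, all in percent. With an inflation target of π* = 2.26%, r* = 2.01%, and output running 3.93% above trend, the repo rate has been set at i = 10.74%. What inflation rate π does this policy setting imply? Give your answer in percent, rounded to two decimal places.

Output 3.93% above potential → (y − y*) = 3.93.
Collecting π: i = r* + (1 + 0.5) π − 0.5 π* + 0.5 (y − y*)
1.5 π = 10.74 − 2.01 + 0.5 × 2.26 − 0.5 × 3.93 = 7.895
π = 7.895 / 1.5 = 5.26

5.26%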